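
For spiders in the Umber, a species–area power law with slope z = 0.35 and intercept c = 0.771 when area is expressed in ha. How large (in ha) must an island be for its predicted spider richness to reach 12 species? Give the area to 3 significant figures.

2550 ha

12 = 0.771 × A^0.35  ⇒  A^0.35 = 12/0.771 = 15.56
ln A = ln(15.56) / 0.35 = 2.7450 / 0.35 = 7.8428
A = e^7.8428 ≈ 2547 ha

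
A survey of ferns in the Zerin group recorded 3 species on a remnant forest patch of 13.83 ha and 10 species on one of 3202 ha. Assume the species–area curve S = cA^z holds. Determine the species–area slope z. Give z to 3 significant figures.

Taking logs: ln S = ln c + z ln A, so z = (ln S₂ − ln S₁)/(ln A₂ − ln A₁).
z = ln(10/3) / ln(3202/13.83) = ln(3.333) / ln(231.5) = 1.2040 / 5.4447 = 0.2211

0.221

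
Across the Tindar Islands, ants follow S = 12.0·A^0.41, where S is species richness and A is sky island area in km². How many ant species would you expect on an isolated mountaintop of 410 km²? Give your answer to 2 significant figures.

S = 12 × 410^0.41 = 12 × 11.78 ≈ 141.4

140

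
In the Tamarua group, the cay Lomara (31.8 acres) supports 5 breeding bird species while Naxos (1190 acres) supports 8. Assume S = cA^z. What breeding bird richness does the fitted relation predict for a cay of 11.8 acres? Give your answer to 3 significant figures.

z = ln(8/5) / ln(1190/31.8) = 0.4700 / 3.6222 = 0.1298
c = 5 / 31.8^0.1298 = 5 / 1.567 = 3.192
S₃ = 3.192 × 11.8^0.1298 = 3.192 × 1.377 ≈ 4.396

4.40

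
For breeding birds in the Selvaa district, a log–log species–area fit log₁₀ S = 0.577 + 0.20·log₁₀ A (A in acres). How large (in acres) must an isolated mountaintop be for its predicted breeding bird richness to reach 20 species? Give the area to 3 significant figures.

4170 acres

20 = 3.776 × A^0.2  ⇒  A^0.2 = 20/3.776 = 5.297
ln A = ln(5.297) / 0.2 = 1.6671 / 0.2 = 8.3357
A = e^8.3357 ≈ 4170 acres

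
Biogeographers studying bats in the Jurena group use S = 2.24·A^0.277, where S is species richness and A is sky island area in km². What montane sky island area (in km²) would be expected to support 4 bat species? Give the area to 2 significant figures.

8.1 km²

4 = 2.24 × A^0.277  ⇒  A^0.277 = 4/2.24 = 1.786
ln A = ln(1.786) / 0.277 = 0.5798 / 0.277 = 2.0932
A = e^2.0932 ≈ 8.111 km²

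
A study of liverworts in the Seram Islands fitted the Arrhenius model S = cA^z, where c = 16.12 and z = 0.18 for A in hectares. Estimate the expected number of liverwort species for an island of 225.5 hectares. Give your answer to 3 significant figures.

S = 16.12 × 225.5^0.18
ln S = ln 16.12 + 0.18 × ln 225.5 = 2.7801 + 0.18 × 5.4183 = 3.7554
S = e^3.7554 ≈ 42.75

42.7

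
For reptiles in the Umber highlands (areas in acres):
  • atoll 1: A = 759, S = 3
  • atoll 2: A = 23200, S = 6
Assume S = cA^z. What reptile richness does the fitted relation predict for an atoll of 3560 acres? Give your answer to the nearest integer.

z = ln(6/3) / ln(23200/759) = 0.6931 / 3.4199 = 0.2027
c = 3 / 759^0.2027 = 3 / 3.835 = 0.7823
S₃ = 0.7823 × 3560^0.2027 = 0.7823 × 5.246 ≈ 4.104

4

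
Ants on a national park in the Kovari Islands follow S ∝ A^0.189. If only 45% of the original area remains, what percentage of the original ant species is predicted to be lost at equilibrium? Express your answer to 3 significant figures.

14.0%

S_new/S_old = (A_new/A_old)^z = 0.45^0.189
= exp(0.189 × ln 0.45) = exp(0.189 × -0.7985) = exp(-0.1509) ≈ 0.8599
Fraction lost = 1 − 0.8599 = 0.1401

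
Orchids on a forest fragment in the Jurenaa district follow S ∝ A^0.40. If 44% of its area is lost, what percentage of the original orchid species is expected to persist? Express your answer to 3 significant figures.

S_new/S_old = (A_new/A_old)^z = 0.56^0.4
= exp(0.4 × ln 0.56) = exp(0.4 × -0.5798) = exp(-0.2319) ≈ 0.793

79.3%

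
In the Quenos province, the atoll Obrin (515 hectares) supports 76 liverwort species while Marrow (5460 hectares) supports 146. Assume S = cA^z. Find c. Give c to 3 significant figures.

z = ln(S₂/S₁) / ln(A₂/A₁) = ln(146/76) / ln(5460/515) = 0.6529 / 2.3610 = 0.2765
c = S₁ / A₁^z = 76 / 515^0.2765 = 76 / 5.622 = 13.52

13.5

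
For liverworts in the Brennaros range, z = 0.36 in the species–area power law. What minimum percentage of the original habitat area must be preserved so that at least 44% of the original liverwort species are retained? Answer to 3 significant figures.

10.2%

Need (A_new/A_old)^0.36 = 0.44, so A_new/A_old = 0.44^(1/0.36) = 0.44^2.778
ln(A_new/A_old) = ln 0.44 / 0.36 = -0.8210 / 0.36 = -2.2805
A_new/A_old = e^-2.2805 ≈ 0.1022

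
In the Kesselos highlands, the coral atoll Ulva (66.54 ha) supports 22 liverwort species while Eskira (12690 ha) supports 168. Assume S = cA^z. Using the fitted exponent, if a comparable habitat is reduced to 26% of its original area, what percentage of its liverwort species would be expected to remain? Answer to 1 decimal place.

59.4%

z = ln(168/22) / ln(12690/66.54) = 2.0329 / 5.2508 = 0.3872
S_new/S_old = (A_new/A_old)^z = 0.26^0.3872 = exp(0.3872 × -1.3471) = 0.5936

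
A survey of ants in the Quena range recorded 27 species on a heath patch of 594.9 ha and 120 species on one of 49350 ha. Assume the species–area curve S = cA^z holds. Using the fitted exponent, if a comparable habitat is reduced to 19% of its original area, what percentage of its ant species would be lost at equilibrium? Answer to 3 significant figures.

42.9%

z = ln(120/27) / ln(49350/594.9) = 1.4917 / 4.4183 = 0.3376
S_new/S_old = (A_new/A_old)^z = 0.19^0.3376 = exp(0.3376 × -1.6607) = 0.5708
Fraction lost = 1 − 0.5708 = 0.4292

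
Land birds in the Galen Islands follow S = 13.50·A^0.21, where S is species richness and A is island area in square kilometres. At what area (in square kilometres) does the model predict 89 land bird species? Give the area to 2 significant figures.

7900 square kilometres

89 = 13.5 × A^0.21  ⇒  A^0.21 = 89/13.5 = 6.593
ln A = ln(6.593) / 0.21 = 1.8859 / 0.21 = 8.9807
A = e^8.9807 ≈ 7948 square kilometres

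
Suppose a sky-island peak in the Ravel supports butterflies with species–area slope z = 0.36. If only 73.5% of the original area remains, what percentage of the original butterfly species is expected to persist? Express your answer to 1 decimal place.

89.5%

S_new/S_old = (A_new/A_old)^z = 0.735^0.36
= exp(0.36 × ln 0.735) = exp(0.36 × -0.3079) = exp(-0.1108) ≈ 0.8951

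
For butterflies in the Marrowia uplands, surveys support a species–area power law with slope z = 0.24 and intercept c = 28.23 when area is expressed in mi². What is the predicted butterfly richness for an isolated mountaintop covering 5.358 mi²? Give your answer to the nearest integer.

S = 28.23 × 5.358^0.24
ln S = ln 28.23 + 0.24 × ln 5.358 = 3.3404 + 0.24 × 1.6786 = 3.7432
S = e^3.7432 ≈ 42.23

42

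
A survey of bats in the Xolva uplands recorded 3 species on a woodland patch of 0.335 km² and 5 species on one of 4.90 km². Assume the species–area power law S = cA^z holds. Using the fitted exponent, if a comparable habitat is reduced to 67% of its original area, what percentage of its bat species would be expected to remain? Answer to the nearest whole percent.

93%

z = ln(5/3) / ln(4.9/0.335) = 0.5108 / 2.6829 = 0.1904
S_new/S_old = (A_new/A_old)^z = 0.67^0.1904 = exp(0.1904 × -0.4005) = 0.9266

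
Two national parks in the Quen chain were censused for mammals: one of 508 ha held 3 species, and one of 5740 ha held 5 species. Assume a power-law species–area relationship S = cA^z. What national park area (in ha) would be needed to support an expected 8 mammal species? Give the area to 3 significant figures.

53400 ha

z = ln(5/3) / ln(5740/508) = 0.5108 / 2.4247 = 0.2107
c = 3 / 508^0.2107 = 3 / 3.716 = 0.8074
A = (8/0.8074)^(1/0.2107) ⇒ ln A = ln(9.909)/0.2107 = 10.8862
A = e^10.8862 ≈ 53433 ha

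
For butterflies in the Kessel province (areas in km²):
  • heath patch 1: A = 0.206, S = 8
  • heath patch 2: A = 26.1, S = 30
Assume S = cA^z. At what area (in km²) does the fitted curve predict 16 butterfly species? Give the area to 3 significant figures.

2.61 km²

z = ln(30/8) / ln(26.1/0.206) = 1.3218 / 4.8418 = 0.2730
c = 8 / 0.206^0.2730 = 8 / 0.6497 = 12.31
A = (16/12.31)^(1/0.2730) ⇒ ln A = ln(1.299)/0.2730 = 0.9592
A = e^0.9592 ≈ 2.61 km²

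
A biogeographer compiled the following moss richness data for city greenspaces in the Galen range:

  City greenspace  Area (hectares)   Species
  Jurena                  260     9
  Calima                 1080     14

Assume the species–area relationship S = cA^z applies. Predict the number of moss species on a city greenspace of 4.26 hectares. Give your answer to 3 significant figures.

2.51

z = ln(14/9) / ln(1080/260) = 0.4418 / 1.4240 = 0.3103
c = 9 / 260^0.3103 = 9 / 5.614 = 1.603
S₃ = 1.603 × 4.26^0.3103 = 1.603 × 1.568 ≈ 2.513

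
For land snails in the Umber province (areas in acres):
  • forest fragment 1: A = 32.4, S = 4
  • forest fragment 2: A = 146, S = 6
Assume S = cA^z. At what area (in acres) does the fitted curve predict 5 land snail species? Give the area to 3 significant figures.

74.2 acres

z = ln(6/4) / ln(146/32.4) = 0.4055 / 1.5054 = 0.2693
c = 4 / 32.4^0.2693 = 4 / 2.552 = 1.568
A = (5/1.568)^(1/0.2693) ⇒ ln A = ln(3.19)/0.2693 = 4.3067
A = e^4.3067 ≈ 74.19 acres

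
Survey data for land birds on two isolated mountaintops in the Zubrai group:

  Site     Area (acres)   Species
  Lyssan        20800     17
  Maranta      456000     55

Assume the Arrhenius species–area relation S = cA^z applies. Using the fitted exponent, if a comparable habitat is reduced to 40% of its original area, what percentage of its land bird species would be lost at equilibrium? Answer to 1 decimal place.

29.4%

z = ln(55/17) / ln(456000/20800) = 1.1741 / 3.0875 = 0.3803
S_new/S_old = (A_new/A_old)^z = 0.4^0.3803 = exp(0.3803 × -0.9163) = 0.7058
Fraction lost = 1 − 0.7058 = 0.2942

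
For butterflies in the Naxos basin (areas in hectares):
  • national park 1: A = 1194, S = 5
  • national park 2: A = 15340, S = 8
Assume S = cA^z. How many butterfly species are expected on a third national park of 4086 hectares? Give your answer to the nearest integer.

z = ln(8/5) / ln(15340/1194) = 0.4700 / 2.5532 = 0.1841
c = 5 / 1194^0.1841 = 5 / 3.685 = 1.357
S₃ = 1.357 × 4086^0.1841 = 1.357 × 4.622 ≈ 6.271

6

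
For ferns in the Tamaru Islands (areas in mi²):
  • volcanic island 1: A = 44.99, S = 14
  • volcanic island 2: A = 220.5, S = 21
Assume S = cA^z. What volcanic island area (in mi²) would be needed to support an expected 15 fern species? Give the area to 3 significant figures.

59.0 mi²

z = ln(21/14) / ln(220.5/44.99) = 0.4055 / 1.5895 = 0.2551
c = 14 / 44.99^0.2551 = 14 / 2.641 = 5.302
A = (15/5.302)^(1/0.2551) ⇒ ln A = ln(2.829)/0.2551 = 4.0769
A = e^4.0769 ≈ 58.96 mi²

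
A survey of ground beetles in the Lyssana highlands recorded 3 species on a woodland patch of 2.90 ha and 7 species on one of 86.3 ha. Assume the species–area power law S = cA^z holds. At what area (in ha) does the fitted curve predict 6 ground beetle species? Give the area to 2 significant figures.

47 ha

z = ln(7/3) / ln(86.3/2.9) = 0.8473 / 3.3931 = 0.2497
c = 3 / 2.9^0.2497 = 3 / 1.305 = 2.3
A = (6/2.3)^(1/0.2497) ⇒ ln A = ln(2.609)/0.2497 = 3.8405
A = e^3.8405 ≈ 46.55 ha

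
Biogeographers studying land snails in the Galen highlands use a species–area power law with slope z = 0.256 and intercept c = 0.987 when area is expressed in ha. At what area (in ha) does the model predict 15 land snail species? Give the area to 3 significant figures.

41300 ha

15 = 0.987 × A^0.256  ⇒  A^0.256 = 15/0.987 = 15.2
ln A = ln(15.2) / 0.256 = 2.7211 / 0.256 = 10.6294
A = e^10.6294 ≈ 41334 ha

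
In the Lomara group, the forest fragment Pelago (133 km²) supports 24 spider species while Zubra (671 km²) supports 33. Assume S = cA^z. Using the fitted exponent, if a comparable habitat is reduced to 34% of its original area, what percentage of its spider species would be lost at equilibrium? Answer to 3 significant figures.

19.1%

z = ln(33/24) / ln(671/133) = 0.3185 / 1.6184 = 0.1968
S_new/S_old = (A_new/A_old)^z = 0.34^0.1968 = exp(0.1968 × -1.0788) = 0.8087
Fraction lost = 1 − 0.8087 = 0.1913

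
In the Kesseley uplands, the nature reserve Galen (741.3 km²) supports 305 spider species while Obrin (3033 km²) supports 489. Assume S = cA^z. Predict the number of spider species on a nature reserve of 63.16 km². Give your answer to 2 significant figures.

130

z = ln(489/305) / ln(3033/741.3) = 0.4721 / 1.4089 = 0.3350
c = 305 / 741.3^0.3350 = 305 / 9.154 = 33.32
S₃ = 33.32 × 63.16^0.3350 = 33.32 × 4.011 ≈ 133.6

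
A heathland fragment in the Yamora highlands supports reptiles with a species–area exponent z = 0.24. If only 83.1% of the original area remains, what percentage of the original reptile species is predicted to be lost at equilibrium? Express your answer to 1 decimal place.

4.3%

S_new/S_old = (A_new/A_old)^z = 0.831^0.24
= exp(0.24 × ln 0.831) = exp(0.24 × -0.1851) = exp(-0.0444) ≈ 0.9565
Fraction lost = 1 − 0.9565 = 0.04346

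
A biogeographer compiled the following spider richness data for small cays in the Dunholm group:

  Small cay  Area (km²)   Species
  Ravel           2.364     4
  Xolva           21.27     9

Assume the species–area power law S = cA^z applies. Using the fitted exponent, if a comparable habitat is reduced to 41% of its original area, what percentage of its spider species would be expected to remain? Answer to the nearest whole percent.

z = ln(9/4) / ln(21.27/2.364) = 0.8109 / 2.1969 = 0.3691
S_new/S_old = (A_new/A_old)^z = 0.41^0.3691 = exp(0.3691 × -0.8916) = 0.7196

72%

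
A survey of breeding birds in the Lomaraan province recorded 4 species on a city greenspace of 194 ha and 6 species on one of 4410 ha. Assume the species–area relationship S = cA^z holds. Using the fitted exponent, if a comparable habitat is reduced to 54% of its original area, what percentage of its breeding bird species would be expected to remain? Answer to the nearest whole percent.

92%

z = ln(6/4) / ln(4410/194) = 0.4055 / 3.1238 = 0.1298
S_new/S_old = (A_new/A_old)^z = 0.54^0.1298 = exp(0.1298 × -0.6162) = 0.9231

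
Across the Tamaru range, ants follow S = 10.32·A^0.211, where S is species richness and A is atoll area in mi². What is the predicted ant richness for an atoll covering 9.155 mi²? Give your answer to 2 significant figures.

16

S = 10.32 × 9.155^0.211 = 10.32 × 1.596 ≈ 16.47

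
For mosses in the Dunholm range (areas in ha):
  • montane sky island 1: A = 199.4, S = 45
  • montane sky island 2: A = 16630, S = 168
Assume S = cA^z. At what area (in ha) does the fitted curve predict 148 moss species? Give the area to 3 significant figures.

10900 ha

z = ln(168/45) / ln(16630/199.4) = 1.3173 / 4.4237 = 0.2978
c = 45 / 199.4^0.2978 = 45 / 4.84 = 9.298
A = (148/9.298)^(1/0.2978) ⇒ ln A = ln(15.92)/0.2978 = 9.2933
A = e^9.2933 ≈ 10865 ha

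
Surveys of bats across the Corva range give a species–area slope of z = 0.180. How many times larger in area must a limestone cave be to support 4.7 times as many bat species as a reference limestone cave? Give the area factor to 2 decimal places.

(A₂/A₁)^0.18 = 4.7, so A₂/A₁ = 4.7^(1/0.18) = 4.7^5.556
ln(A₂/A₁) = ln 4.7 / 0.18 = 1.5476 / 0.18 = 8.5976
A₂/A₁ = e^8.5976 ≈ 5418

5418.47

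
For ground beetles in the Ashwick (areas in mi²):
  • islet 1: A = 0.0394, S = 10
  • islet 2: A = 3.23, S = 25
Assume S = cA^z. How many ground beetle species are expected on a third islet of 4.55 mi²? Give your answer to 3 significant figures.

z = ln(25/10) / ln(3.23/0.0394) = 0.9163 / 4.4065 = 0.2079
c = 10 / 0.0394^0.2079 = 10 / 0.5104 = 19.59
S₃ = 19.59 × 4.55^0.2079 = 19.59 × 1.37 ≈ 26.85

26.8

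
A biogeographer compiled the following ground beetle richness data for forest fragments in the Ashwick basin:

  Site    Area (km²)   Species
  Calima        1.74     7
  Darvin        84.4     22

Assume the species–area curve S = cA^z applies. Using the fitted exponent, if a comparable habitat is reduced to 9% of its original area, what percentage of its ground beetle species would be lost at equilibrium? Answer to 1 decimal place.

50.9%

z = ln(22/7) / ln(84.4/1.74) = 1.1451 / 3.8817 = 0.2950
S_new/S_old = (A_new/A_old)^z = 0.09^0.2950 = exp(0.2950 × -2.4079) = 0.4915
Fraction lost = 1 − 0.4915 = 0.5085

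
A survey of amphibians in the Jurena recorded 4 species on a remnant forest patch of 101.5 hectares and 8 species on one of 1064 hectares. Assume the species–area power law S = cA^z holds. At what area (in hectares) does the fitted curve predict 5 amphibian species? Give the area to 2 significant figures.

220 hectares

z = ln(8/4) / ln(1064/101.5) = 0.6931 / 2.3497 = 0.2950
c = 4 / 101.5^0.2950 = 4 / 3.907 = 1.024
A = (5/1.024)^(1/0.2950) ⇒ ln A = ln(4.884)/0.2950 = 5.3765
A = e^5.3765 ≈ 216.3 hectares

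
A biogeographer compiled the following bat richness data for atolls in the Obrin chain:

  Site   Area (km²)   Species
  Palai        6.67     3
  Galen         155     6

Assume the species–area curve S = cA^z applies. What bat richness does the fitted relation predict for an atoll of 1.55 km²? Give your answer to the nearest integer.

2

z = ln(6/3) / ln(155/6.67) = 0.6931 / 3.1458 = 0.2203
c = 3 / 6.67^0.2203 = 3 / 1.519 = 1.975
S₃ = 1.975 × 1.55^0.2203 = 1.975 × 1.101 ≈ 2.175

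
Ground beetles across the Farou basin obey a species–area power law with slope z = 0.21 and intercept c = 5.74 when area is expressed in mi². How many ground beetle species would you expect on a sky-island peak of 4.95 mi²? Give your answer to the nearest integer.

S = 5.74 × 4.95^0.21
ln S = ln 5.74 + 0.21 × ln 4.95 = 1.7475 + 0.21 × 1.5994 = 2.0833
S = e^2.0833 ≈ 8.031

8 species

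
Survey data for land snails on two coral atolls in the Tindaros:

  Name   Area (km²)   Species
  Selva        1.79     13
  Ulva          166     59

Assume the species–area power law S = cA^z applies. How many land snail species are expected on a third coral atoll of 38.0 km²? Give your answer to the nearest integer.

z = ln(59/13) / ln(166/1.79) = 1.5126 / 4.5298 = 0.3339
c = 13 / 1.79^0.3339 = 13 / 1.215 = 10.7
S₃ = 10.7 × 38^0.3339 = 10.7 × 3.369 ≈ 36.06

36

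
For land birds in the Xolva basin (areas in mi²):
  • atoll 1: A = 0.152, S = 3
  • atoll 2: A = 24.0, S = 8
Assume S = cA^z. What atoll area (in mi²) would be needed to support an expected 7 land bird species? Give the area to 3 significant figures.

z = ln(8/3) / ln(24/0.152) = 0.9808 / 5.0619 = 0.1938
c = 3 / 0.152^0.1938 = 3 / 0.6942 = 4.322
A = (7/4.322)^(1/0.1938) ⇒ ln A = ln(1.62)/0.1938 = 2.4889
A = e^2.4889 ≈ 12.05 mi²

12.0 mi²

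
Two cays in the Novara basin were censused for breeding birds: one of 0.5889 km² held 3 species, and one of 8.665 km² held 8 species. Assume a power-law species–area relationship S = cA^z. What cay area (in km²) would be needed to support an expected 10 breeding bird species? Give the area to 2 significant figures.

16 km²

z = ln(8/3) / ln(8.665/0.5889) = 0.9808 / 2.6888 = 0.3648
c = 3 / 0.5889^0.3648 = 3 / 0.8244 = 3.639
A = (10/3.639)^(1/0.3648) ⇒ ln A = ln(2.748)/0.3648 = 2.7710
A = e^2.7710 ≈ 15.97 km²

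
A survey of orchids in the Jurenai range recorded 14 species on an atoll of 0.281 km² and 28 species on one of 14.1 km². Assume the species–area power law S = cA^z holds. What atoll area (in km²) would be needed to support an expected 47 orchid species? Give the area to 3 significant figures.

263 km²

z = ln(28/14) / ln(14.1/0.281) = 0.6931 / 3.9156 = 0.1770
c = 14 / 0.281^0.1770 = 14 / 0.7987 = 17.53
A = (47/17.53)^(1/0.1770) ⇒ ln A = ln(2.682)/0.1770 = 5.5720
A = e^5.5720 ≈ 263 km²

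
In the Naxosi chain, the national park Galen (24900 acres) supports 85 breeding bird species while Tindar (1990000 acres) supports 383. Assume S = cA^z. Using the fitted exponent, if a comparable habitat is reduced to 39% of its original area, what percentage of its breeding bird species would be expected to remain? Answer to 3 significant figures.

72.4%

z = ln(383/85) / ln(1990000/24900) = 1.5054 / 4.3810 = 0.3436
S_new/S_old = (A_new/A_old)^z = 0.39^0.3436 = exp(0.3436 × -0.9416) = 0.7236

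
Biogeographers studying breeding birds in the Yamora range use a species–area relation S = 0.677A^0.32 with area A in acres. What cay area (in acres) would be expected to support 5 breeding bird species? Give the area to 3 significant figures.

517 acres

5 = 0.677 × A^0.32  ⇒  A^0.32 = 5/0.677 = 7.386
ln A = ln(7.386) / 0.32 = 1.9995 / 0.32 = 6.2485
A = e^6.2485 ≈ 517.2 acres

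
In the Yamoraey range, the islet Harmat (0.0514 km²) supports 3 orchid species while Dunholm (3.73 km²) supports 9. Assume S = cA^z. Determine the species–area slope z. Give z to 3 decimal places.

Taking logs: ln S = ln c + z ln A, so z = (ln S₂ − ln S₁)/(ln A₂ − ln A₁).
z = ln(9/3) / ln(3.73/0.0514) = ln(3) / ln(72.57) = 1.0986 / 4.2845 = 0.2564

0.256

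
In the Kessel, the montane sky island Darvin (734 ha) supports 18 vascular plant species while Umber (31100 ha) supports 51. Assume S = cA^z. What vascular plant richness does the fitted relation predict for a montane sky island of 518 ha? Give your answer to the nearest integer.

z = ln(51/18) / ln(31100/734) = 1.0415 / 3.7465 = 0.2780
c = 18 / 734^0.2780 = 18 / 6.261 = 2.875
S₃ = 2.875 × 518^0.2780 = 2.875 × 5.683 ≈ 16.34

16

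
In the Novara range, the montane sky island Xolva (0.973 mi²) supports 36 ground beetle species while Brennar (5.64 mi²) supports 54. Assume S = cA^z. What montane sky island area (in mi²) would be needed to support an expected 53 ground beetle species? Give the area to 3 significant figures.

5.20 mi²

z = ln(54/36) / ln(5.64/0.973) = 0.4055 / 1.7573 = 0.2307
c = 36 / 0.973^0.2307 = 36 / 0.9937 = 36.23
A = (53/36.23)^(1/0.2307) ⇒ ln A = ln(1.463)/0.2307 = 1.6489
A = e^1.6489 ≈ 5.201 mi²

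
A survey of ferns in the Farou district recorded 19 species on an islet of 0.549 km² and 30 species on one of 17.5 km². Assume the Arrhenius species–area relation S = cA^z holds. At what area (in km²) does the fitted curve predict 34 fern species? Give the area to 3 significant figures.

45.2 km²

z = ln(30/19) / ln(17.5/0.549) = 0.4568 / 3.4619 = 0.1319
c = 19 / 0.549^0.1319 = 19 / 0.9239 = 20.56
A = (34/20.56)^(1/0.1319) ⇒ ln A = ln(1.653)/0.1319 = 3.8108
A = e^3.8108 ≈ 45.19 km²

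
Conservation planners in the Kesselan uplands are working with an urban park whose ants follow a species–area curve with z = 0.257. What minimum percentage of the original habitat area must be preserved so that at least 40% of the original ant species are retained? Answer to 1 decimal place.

2.8%

Need (A_new/A_old)^0.257 = 0.4, so A_new/A_old = 0.4^(1/0.257) = 0.4^3.891
ln(A_new/A_old) = ln 0.4 / 0.257 = -0.9163 / 0.257 = -3.5653
A_new/A_old = e^-3.5653 ≈ 0.02829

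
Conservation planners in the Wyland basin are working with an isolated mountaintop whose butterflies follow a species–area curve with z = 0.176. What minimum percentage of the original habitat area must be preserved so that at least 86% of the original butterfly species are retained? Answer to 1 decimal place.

Need (A_new/A_old)^0.176 = 0.86, so A_new/A_old = 0.86^(1/0.176) = 0.86^5.682
ln(A_new/A_old) = ln 0.86 / 0.176 = -0.1508 / 0.176 = -0.8569
A_new/A_old = e^-0.8569 ≈ 0.4245

42.4%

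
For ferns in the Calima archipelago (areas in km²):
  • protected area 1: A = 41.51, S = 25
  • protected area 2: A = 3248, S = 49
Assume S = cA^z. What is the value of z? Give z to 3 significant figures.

Taking logs: ln S = ln c + z ln A, so z = (ln S₂ − ln S₁)/(ln A₂ − ln A₁).
z = ln(49/25) / ln(3248/41.51) = ln(1.96) / ln(78.25) = 0.6729 / 4.3599 = 0.1544

0.154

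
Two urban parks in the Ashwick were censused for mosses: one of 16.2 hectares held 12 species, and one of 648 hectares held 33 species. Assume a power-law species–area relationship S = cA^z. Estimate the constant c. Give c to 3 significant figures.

z = ln(S₂/S₁) / ln(A₂/A₁) = ln(33/12) / ln(648/16.2) = 1.0116 / 3.6889 = 0.2742
c = S₁ / A₁^z = 12 / 16.2^0.2742 = 12 / 2.146 = 5.591

5.59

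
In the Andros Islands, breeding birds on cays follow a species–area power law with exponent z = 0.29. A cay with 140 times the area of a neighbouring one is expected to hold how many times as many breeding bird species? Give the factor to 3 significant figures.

4.19

S₂/S₁ = (A₂/A₁)^z = 140^0.29
ln(S₂/S₁) = 0.29 × ln 140 = 0.29 × 4.9416 = 1.4331
S₂/S₁ = e^1.4331 ≈ 4.192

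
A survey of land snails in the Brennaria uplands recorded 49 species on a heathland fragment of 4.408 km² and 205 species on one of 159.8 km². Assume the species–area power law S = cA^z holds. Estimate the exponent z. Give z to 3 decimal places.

0.399

Taking logs: ln S = ln c + z ln A, so z = (ln S₂ − ln S₁)/(ln A₂ − ln A₁).
z = ln(205/49) / ln(159.8/4.408) = ln(4.184) / ln(36.25) = 1.4312 / 3.5905 = 0.3986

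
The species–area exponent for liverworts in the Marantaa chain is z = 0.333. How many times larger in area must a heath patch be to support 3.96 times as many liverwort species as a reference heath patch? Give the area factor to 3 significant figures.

62.4

(A₂/A₁)^0.333 = 3.96, so A₂/A₁ = 3.96^(1/0.333) = 3.96^3.003
ln(A₂/A₁) = ln 3.96 / 0.333 = 1.3762 / 0.333 = 4.1329
A₂/A₁ = e^4.1329 ≈ 62.36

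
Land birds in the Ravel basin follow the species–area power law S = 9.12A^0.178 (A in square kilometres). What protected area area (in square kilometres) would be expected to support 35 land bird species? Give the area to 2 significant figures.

1900 square kilometres

35 = 9.12 × A^0.178  ⇒  A^0.178 = 35/9.12 = 3.838
ln A = ln(3.838) / 0.178 = 1.3449 / 0.178 = 7.5555
A = e^7.5555 ≈ 1911 square kilometres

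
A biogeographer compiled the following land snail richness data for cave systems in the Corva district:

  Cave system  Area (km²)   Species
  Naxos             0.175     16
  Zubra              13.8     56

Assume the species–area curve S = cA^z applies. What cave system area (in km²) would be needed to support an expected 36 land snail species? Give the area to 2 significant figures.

3.0 km²

z = ln(56/16) / ln(13.8/0.175) = 1.2528 / 4.3676 = 0.2868
c = 16 / 0.175^0.2868 = 16 / 0.6066 = 26.38
A = (36/26.38)^(1/0.2868) ⇒ ln A = ln(1.365)/0.2868 = 1.0843
A = e^1.0843 ≈ 2.957 km²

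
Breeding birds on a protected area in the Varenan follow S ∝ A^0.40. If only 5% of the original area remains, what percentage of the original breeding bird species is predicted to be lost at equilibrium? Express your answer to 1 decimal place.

S_new/S_old = (A_new/A_old)^z = 0.05^0.4
= exp(0.4 × ln 0.05) = exp(0.4 × -2.9957) = exp(-1.1983) ≈ 0.3017
Fraction lost = 1 − 0.3017 = 0.6983

69.8%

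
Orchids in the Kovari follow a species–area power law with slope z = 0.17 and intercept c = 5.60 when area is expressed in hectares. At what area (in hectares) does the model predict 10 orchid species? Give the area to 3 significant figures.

30.3 hectares

10 = 5.6 × A^0.17  ⇒  A^0.17 = 10/5.6 = 1.786
ln A = ln(1.786) / 0.17 = 0.5798 / 0.17 = 3.4107
A = e^3.4107 ≈ 30.29 hectares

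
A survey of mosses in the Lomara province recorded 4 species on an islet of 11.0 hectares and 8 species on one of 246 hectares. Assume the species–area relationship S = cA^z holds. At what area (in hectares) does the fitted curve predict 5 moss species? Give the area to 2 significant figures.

30 hectares

z = ln(8/4) / ln(246/11) = 0.6931 / 3.1074 = 0.2231
c = 4 / 11^0.2231 = 4 / 1.707 = 2.343
A = (5/2.343)^(1/0.2231) ⇒ ln A = ln(2.134)/0.2231 = 3.3983
A = e^3.3983 ≈ 29.91 hectares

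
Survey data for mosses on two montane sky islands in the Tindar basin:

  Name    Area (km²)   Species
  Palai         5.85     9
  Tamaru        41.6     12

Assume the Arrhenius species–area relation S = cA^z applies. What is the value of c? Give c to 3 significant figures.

z = ln(S₂/S₁) / ln(A₂/A₁) = ln(12/9) / ln(41.6/5.85) = 0.2877 / 1.9617 = 0.1467
c = S₁ / A₁^z = 9 / 5.85^0.1467 = 9 / 1.296 = 6.946

6.95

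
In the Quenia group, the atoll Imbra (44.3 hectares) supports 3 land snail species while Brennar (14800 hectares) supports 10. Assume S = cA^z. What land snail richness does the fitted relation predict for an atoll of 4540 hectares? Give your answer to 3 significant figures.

7.83

z = ln(10/3) / ln(14800/44.3) = 1.2040 / 5.8114 = 0.2072
c = 3 / 44.3^0.2072 = 3 / 2.193 = 1.368
S₃ = 1.368 × 4540^0.2072 = 1.368 × 5.723 ≈ 7.828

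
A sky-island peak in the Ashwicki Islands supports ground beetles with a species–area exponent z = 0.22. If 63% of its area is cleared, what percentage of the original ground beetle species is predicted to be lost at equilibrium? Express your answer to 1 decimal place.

19.6%

S_new/S_old = (A_new/A_old)^z = 0.37^0.22
= exp(0.22 × ln 0.37) = exp(0.22 × -0.9943) = exp(-0.2187) ≈ 0.8035
Fraction lost = 1 − 0.8035 = 0.1965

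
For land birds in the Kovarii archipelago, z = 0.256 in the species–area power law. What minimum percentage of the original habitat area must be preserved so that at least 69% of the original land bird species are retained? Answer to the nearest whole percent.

Need (A_new/A_old)^0.256 = 0.69, so A_new/A_old = 0.69^(1/0.256) = 0.69^3.906
ln(A_new/A_old) = ln 0.69 / 0.256 = -0.3711 / 0.256 = -1.4495
A_new/A_old = e^-1.4495 ≈ 0.2347

23%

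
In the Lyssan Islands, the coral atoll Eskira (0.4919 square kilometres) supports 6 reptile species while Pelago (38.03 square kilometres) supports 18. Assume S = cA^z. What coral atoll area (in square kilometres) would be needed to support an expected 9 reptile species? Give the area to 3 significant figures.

2.45 square kilometres

z = ln(18/6) / ln(38.03/0.4919) = 1.0986 / 4.3479 = 0.2527
c = 6 / 0.4919^0.2527 = 6 / 0.8359 = 7.178
A = (9/7.178)^(1/0.2527) ⇒ ln A = ln(1.254)/0.2527 = 0.8952
A = e^0.8952 ≈ 2.448 square kilometres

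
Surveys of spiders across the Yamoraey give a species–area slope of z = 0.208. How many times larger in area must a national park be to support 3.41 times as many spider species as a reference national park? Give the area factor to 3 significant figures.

(A₂/A₁)^0.208 = 3.41, so A₂/A₁ = 3.41^(1/0.208) = 3.41^4.808
ln(A₂/A₁) = ln 3.41 / 0.208 = 1.2267 / 0.208 = 5.8977
A₂/A₁ = e^5.8977 ≈ 364.2

364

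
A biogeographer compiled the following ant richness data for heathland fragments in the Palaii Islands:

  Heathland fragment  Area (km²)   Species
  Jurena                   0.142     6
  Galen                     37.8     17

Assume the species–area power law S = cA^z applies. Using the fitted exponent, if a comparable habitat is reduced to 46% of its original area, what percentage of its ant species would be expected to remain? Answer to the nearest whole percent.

z = ln(17/6) / ln(37.8/0.142) = 1.0415 / 5.5842 = 0.1865
S_new/S_old = (A_new/A_old)^z = 0.46^0.1865 = exp(0.1865 × -0.7765) = 0.8652

87%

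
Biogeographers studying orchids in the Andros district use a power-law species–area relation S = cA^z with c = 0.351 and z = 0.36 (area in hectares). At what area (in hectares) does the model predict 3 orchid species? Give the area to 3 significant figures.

3 = 0.351 × A^0.36  ⇒  A^0.36 = 3/0.351 = 8.547
ln A = ln(8.547) / 0.36 = 2.1456 / 0.36 = 5.9599
A = e^5.9599 ≈ 387.6 hectares

388 hectares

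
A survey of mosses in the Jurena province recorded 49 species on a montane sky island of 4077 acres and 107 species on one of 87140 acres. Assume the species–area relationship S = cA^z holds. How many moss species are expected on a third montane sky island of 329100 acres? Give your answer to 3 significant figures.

150

z = ln(107/49) / ln(87140/4077) = 0.7810 / 3.0622 = 0.2551
c = 49 / 4077^0.2551 = 49 / 8.333 = 5.88
S₃ = 5.88 × 329100^0.2551 = 5.88 × 25.54 ≈ 150.2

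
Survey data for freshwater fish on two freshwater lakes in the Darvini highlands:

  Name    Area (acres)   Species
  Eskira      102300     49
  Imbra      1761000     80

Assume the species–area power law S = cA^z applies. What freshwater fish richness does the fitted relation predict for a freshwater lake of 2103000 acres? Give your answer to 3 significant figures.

82.5

z = ln(80/49) / ln(1761000/102300) = 0.4902 / 2.8457 = 0.1723
c = 49 / 102300^0.1723 = 49 / 7.295 = 6.717
S₃ = 6.717 × 2103000^0.1723 = 6.717 × 12.28 ≈ 82.48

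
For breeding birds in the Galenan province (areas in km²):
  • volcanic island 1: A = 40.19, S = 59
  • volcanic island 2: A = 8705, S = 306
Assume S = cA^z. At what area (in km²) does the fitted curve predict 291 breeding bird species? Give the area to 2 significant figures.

z = ln(306/59) / ln(8705/40.19) = 1.6460 / 5.3780 = 0.3061
c = 59 / 40.19^0.3061 = 59 / 3.097 = 19.05
A = (291/19.05)^(1/0.3061) ⇒ ln A = ln(15.28)/0.3061 = 8.9074
A = e^8.9074 ≈ 7387 km²

7400 km²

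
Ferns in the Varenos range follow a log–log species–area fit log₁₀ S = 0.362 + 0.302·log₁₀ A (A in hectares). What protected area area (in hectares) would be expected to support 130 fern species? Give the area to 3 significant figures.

130 = 2.301 × A^0.302  ⇒  A^0.302 = 130/2.301 = 56.49
ln A = ln(56.49) / 0.302 = 4.0340 / 0.302 = 13.3576
A = e^13.3576 ≈ 632611 hectares

633000 hectares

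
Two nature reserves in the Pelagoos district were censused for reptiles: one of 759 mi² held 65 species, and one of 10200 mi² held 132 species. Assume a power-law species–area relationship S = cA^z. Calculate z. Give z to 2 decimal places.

Taking logs: ln S = ln c + z ln A, so z = (ln S₂ − ln S₁)/(ln A₂ − ln A₁).
z = ln(132/65) / ln(10200/759) = ln(2.031) / ln(13.44) = 0.7084 / 2.5981 = 0.2727

0.27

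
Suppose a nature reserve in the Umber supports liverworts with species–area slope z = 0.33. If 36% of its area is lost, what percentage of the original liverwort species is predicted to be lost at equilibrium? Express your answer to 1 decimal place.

13.7%

S_new/S_old = (A_new/A_old)^z = 0.64^0.33
= exp(0.33 × ln 0.64) = exp(0.33 × -0.4463) = exp(-0.1473) ≈ 0.8631
Fraction lost = 1 − 0.8631 = 0.1369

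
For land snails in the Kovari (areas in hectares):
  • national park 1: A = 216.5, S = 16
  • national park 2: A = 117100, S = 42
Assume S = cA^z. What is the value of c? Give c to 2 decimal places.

z = ln(S₂/S₁) / ln(A₂/A₁) = ln(42/16) / ln(117100/216.5) = 0.9651 / 6.2932 = 0.1534
c = S₁ / A₁^z = 16 / 216.5^0.1534 = 16 / 2.281 = 7.014

7.01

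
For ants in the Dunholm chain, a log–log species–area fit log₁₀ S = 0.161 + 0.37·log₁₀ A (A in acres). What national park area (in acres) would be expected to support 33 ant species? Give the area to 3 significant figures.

33 = 1.449 × A^0.37  ⇒  A^0.37 = 33/1.449 = 22.78
ln A = ln(22.78) / 0.37 = 3.1258 / 0.37 = 8.4481
A = e^8.4481 ≈ 4666 acres

4670 acres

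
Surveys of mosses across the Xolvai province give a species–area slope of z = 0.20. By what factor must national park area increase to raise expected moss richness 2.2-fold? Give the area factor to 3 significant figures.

51.5

(A₂/A₁)^0.2 = 2.2, so A₂/A₁ = 2.2^(1/0.2) = 2.2^5
ln(A₂/A₁) = ln 2.2 / 0.2 = 0.7885 / 0.2 = 3.9423
A₂/A₁ = e^3.9423 ≈ 51.54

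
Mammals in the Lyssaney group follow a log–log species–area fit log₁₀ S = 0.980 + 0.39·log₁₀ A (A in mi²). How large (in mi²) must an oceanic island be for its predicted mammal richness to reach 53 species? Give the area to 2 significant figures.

53 = 9.55 × A^0.39  ⇒  A^0.39 = 53/9.55 = 5.55
ln A = ln(5.55) / 0.39 = 1.7138 / 0.39 = 4.3943
A = e^4.3943 ≈ 80.98 mi²

81 mi²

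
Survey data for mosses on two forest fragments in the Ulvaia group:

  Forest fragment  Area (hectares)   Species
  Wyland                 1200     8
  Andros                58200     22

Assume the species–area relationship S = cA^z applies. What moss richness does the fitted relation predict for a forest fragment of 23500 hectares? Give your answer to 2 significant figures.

z = ln(22/8) / ln(58200/1200) = 1.0116 / 3.8816 = 0.2606
c = 8 / 1200^0.2606 = 8 / 6.346 = 1.261
S₃ = 1.261 × 23500^0.2606 = 1.261 × 13.78 ≈ 17.37

17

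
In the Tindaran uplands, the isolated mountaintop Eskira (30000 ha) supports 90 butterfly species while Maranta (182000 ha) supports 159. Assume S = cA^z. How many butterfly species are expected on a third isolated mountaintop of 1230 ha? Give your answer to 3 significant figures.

z = ln(159/90) / ln(182000/30000) = 0.5691 / 1.8028 = 0.3157
c = 90 / 30000^0.3157 = 90 / 25.9 = 3.475
S₃ = 3.475 × 1230^0.3157 = 3.475 × 9.449 ≈ 32.84

32.8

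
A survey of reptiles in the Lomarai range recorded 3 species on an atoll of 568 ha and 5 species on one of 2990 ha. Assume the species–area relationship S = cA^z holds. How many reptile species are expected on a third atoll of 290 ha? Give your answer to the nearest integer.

2

z = ln(5/3) / ln(2990/568) = 0.5108 / 1.6609 = 0.3076
c = 3 / 568^0.3076 = 3 / 7.033 = 0.4266
S₃ = 0.4266 × 290^0.3076 = 0.4266 × 5.719 ≈ 2.44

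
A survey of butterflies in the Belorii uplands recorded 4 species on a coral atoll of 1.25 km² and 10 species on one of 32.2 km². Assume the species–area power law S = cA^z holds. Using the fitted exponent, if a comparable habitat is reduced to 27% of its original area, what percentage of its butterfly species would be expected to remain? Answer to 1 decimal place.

z = ln(10/4) / ln(32.2/1.25) = 0.9163 / 3.2488 = 0.2820
S_new/S_old = (A_new/A_old)^z = 0.27^0.2820 = exp(0.2820 × -1.3093) = 0.6912

69.1%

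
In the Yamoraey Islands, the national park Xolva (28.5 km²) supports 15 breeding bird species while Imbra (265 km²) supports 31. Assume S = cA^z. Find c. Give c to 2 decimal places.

z = ln(S₂/S₁) / ln(A₂/A₁) = ln(31/15) / ln(265/28.5) = 0.7259 / 2.2298 = 0.3256
c = S₁ / A₁^z = 15 / 28.5^0.3256 = 15 / 2.976 = 5.04

5.04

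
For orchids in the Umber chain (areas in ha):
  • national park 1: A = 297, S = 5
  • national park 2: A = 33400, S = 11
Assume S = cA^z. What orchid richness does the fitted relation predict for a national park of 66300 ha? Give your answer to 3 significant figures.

12.3

z = ln(11/5) / ln(33400/297) = 0.7885 / 4.7226 = 0.1670
c = 5 / 297^0.1670 = 5 / 2.587 = 1.933
S₃ = 1.933 × 66300^0.1670 = 1.933 × 6.382 ≈ 12.33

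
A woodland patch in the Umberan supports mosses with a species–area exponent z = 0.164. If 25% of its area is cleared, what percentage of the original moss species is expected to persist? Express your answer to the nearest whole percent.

95%

S_new/S_old = (A_new/A_old)^z = 0.75^0.164
= exp(0.164 × ln 0.75) = exp(0.164 × -0.2877) = exp(-0.0472) ≈ 0.9539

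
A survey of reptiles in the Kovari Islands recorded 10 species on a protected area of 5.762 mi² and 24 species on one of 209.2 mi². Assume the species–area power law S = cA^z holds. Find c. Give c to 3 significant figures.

z = ln(S₂/S₁) / ln(A₂/A₁) = ln(24/10) / ln(209.2/5.762) = 0.8755 / 3.5920 = 0.2437
c = S₁ / A₁^z = 10 / 5.762^0.2437 = 10 / 1.532 = 6.526

6.53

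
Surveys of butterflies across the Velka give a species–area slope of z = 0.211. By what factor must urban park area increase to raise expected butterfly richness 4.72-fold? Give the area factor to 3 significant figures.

1560

(A₂/A₁)^0.211 = 4.72, so A₂/A₁ = 4.72^(1/0.211) = 4.72^4.739
ln(A₂/A₁) = ln 4.72 / 0.211 = 1.5518 / 0.211 = 7.3545
A₂/A₁ = e^7.3545 ≈ 1563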